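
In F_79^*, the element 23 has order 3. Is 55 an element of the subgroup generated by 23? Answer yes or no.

yes

⟨23⟩ has order 3; its elements mod 79 are {1, 23, 55}.
55 is in this set.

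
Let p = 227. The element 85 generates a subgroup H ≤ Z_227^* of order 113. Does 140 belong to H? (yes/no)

no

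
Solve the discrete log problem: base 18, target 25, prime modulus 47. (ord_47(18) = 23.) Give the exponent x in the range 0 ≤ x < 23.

4

Successive powers of 18 modulo 47:
  18^0=1  18^1=18  18^2=42  18^3=4  18^4=25
So 18^4 ≡ 25 (mod 47), giving x = 4.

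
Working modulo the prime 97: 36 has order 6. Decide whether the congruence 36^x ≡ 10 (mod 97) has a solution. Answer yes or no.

no

⟨36⟩ has order 6; its elements mod 97 are {1, 35, 36, 61, 62, 96}.
10 is not in this set.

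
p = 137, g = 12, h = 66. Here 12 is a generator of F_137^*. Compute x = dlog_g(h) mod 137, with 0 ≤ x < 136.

Baby-step giant-step with m = ceil(sqrt(136)) = 12.
Baby table (12^j mod 137 for j=0..11):
  0:1  1:12  2:7  3:84  4:49  5:40  6:69  7:6
  8:72  9:42  10:93  11:20
Giant step factor: 12^(-12) ≡ 4 (mod 137).
Scan 66·4^i mod 137 for i = 0, 1, …:
  i=0: 66   i=1: 127   i=2: 97   i=3: 114
  i=4: 45   i=5: 43   i=6: 35   i=7: 3
  i=8: 12
Match at i=8, j=1: x = 8·12 + 1 = 97.

97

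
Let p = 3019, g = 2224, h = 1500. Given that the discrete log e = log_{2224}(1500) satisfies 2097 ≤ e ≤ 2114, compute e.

2113

Compute 2224^2097 mod 3019 = 2743, then multiply by 2224 repeatedly:
  2224^2097=2743  2224^2098=2052  2224^2099=1939  2224^2100=1204  2224^2101=2862
  2224^2102=1036  2224^2103=567  2224^2104=2085  2224^2105=2875  2224^2106=2777
  2224^2107=2193  2224^2108=1547  2224^2109=1887  2224^2110=278  2224^2111=2396
  2224^2112=169  2224^2113=1500
Found 1500 at exponent 2113.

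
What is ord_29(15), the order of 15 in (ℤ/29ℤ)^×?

28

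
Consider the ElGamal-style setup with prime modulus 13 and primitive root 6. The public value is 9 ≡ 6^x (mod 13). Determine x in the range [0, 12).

4

Successive powers of 6 modulo 13:
  6^0=1  6^1=6  6^2=10  6^3=8  6^4=9
So 6^4 ≡ 9 (mod 13), giving x = 4.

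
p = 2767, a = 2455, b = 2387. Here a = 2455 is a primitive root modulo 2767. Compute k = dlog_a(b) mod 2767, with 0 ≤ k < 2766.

52

Baby-step giant-step with m = ceil(sqrt(2766)) = 53.
Baby table (2455^j mod 2767 for j=0..52):
  0:1  1:2455  2:499  3:2031  4:2738  5:747  6:2131  7:1975
  8:841  9:473  10:1842  11:832  12:514  13:118  14:1922  15:775
  16:1696  17:2112  18:2369  19:2428  20:622  21:2393  22:474  23:1530
  24:1331  25:2545  26:89  27:2669  28:139  29:904  30:186  31:75
  32:1503  33:1454  34:140  35:592  36:685  37:2106  38:1474  39:2201
  40:2271  41:2567  42:1526  43:2579  44:549  45:266  46:18  47:2685
  48:681  49:587  50:2245  51:2378  52:2387
Giant step factor: 2455^(-53) ≡ 1860 (mod 2767).
Scan 2387·1860^i mod 2767 for i = 0, 1, …:
  i=0: 2387
Match at i=0, j=52: k = 0·53 + 52 = 52.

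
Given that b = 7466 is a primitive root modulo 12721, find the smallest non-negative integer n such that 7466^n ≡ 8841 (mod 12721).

Baby-step giant-step with m = ceil(sqrt(12720)) = 113.
Baby table (7466^j mod 12721 for j=0..112):
  0:1  1:7466  2:10455  3:974  4:8193  5:6370  6:7322  7:3915
  8:9253  9:7868  10:9631  11:5954  12:5390  13:5217  14:11141  15:8808
  16:5679  17:321  18:5038  19:10432  20:7350  21:9427  22:9410  23:9698
  24:10057  25:6220  26:6870  27:348  28:3084  29:134  30:8206  31:1660
  32:3306  33:3856  34:1273  35:1631  36:3049  37:5965  38:11190  39:5733
  40:9134  41:9884  42:12144  43:4537  44:9940  45:10447  46:4851  47:879
  48:11299  49:5383  50:3839  51:1561  52:1990  53:11933  54:6615  55:4668
  56:8469  57:6184  58:5235  59:5598  60:6183  61:10490  62:7864  63:5209
  64:2297  65:1494  66:10608  67:11103  68:4962  69:2740  70:1472  71:11729
  72:10071  73:8976  74:588  75:1263  76:3297  77:267  78:8946  79:5586
  80:5638  81:12240  82:8897  83:8661  84:2183  85:2677  86:1791  87:1835
  88:12314  89:1657  90:6350  91:10654  92:11072  93:2494  94:9381  95:9441
  96:12166  97:3416  98:10972  99:6433  100:7003  101:1088  102:7010  103:2466
  104:3869  105:9284  106:10336  107:2990  108:10706  109:4953  110:11872  111:9145
  112:2963
Giant step factor: 7466^(-113) ≡ 7716 (mod 12721).
Scan 8841·7716^i mod 12721 for i = 0, 1, …:
  i=0: 8841   i=1: 7154   i=2: 3845   i=3: 2648
  i=4: 2042   i=5: 7474   i=6: 5091   i=7: 12429
  i=8: 11266   i=9: 5863     …   i=82: 11976
  i=83: 1472
Match at i=83, j=70: n = 83·113 + 70 = 9449.

9449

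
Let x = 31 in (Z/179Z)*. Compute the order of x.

The order of 31 must divide p − 1 = 178 = 2 · 89.
Divisors: 1, 2, 89, 178.
Check each in increasing order: 31^1 ≡ 31;  31^2 ≡ 66;  31^89 ≡ 1.
Smallest exponent giving 1 is 89.

89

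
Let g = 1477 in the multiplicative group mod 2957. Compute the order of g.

The order of 1477 must divide p − 1 = 2956 = 2^2 · 739.
Divisors: 1, 2, 4, 739, 1478, 2956.
Check each in increasing order: 1477^1 ≡ 1477;  1477^2 ≡ 2220;  1477^4 ≡ 2038;  1477^739 ≡ 2956;  1477^1478 ≡ 1.
Smallest exponent giving 1 is 1478.

1478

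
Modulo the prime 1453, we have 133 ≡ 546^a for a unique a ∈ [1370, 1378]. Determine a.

1378

Compute 546^1370 mod 1453 = 1284, then multiply by 546 repeatedly:
  546^1370=1284  546^1371=718  546^1372=1171  546^1373=46  546^1374=415
  546^1375=1375  546^1376=1002  546^1377=764  546^1378=133
Found 133 at exponent 1378.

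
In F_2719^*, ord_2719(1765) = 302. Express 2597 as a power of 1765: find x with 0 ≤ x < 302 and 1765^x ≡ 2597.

42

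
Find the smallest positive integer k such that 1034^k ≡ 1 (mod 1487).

The order of 1034 must divide p − 1 = 1486 = 2 · 743.
Divisors: 1, 2, 743, 1486.
Check each in increasing order: 1034^1 ≡ 1034;  1034^2 ≡ 3;  1034^743 ≡ 1.
Smallest exponent giving 1 is 743.

743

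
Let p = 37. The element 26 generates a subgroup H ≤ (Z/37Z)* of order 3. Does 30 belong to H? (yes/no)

⟨26⟩ has order 3; its elements mod 37 are {1, 10, 26}.
30 is not in this set.

no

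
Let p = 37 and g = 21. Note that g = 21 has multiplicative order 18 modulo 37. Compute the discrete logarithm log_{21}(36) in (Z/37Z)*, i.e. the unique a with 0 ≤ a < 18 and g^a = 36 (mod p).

Successive powers of 21 modulo 37:
  21^0=1  21^1=21  21^2=34  21^3=11  21^4=9  21^5=4
  21^6=10  21^7=25  21^8=7  21^9=36
So 21^9 ≡ 36 (mod 37), giving a = 9.

9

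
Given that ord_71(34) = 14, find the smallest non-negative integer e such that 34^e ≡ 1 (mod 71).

0

Successive powers of 34 modulo 71:
  34^0=1
So 34^0 ≡ 1 (mod 71), giving e = 0.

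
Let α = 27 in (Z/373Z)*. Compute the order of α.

62

The order of 27 must divide p − 1 = 372 = 2^2 · 3 · 31.
Divisors: 1, 2, 3, 4, 6, 12, 31, 62, 93, 124, 186, 372.
Check each in increasing order: 27^1 ≡ 27;  27^2 ≡ 356;  27^3 ≡ 287;  27^4 ≡ 289;  27^6 ≡ 309;  27^12 ≡ 366;  27^31 ≡ 372;  27^62 ≡ 1.
Smallest exponent giving 1 is 62.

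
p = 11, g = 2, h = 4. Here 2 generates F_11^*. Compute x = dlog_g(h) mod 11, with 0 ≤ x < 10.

Successive powers of 2 modulo 11:
  2^0=1  2^1=2  2^2=4
So 2^2 ≡ 4 (mod 11), giving x = 2.

2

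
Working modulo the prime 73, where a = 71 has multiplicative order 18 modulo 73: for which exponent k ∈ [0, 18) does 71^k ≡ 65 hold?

3

Successive powers of 71 modulo 73:
  71^0=1  71^1=71  71^2=4  71^3=65
So 71^3 ≡ 65 (mod 73), giving k = 3.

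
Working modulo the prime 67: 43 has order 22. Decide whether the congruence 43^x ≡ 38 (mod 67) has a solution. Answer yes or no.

no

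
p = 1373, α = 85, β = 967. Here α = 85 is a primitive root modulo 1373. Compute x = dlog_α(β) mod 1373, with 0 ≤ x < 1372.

418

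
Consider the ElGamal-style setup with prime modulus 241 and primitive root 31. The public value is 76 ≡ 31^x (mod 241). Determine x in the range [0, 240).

Baby-step giant-step with m = ceil(sqrt(240)) = 16.
Baby table (31^j mod 241 for j=0..15):
  0:1  1:31  2:238  3:148  4:9  5:38  6:214  7:127
  8:81  9:101  10:239  11:179  12:6  13:186  14:223  15:165
Giant step factor: 31^(-16) ≡ 183 (mod 241).
Scan 76·183^i mod 241 for i = 0, 1, …:
  i=0: 76   i=1: 171   i=2: 204   i=3: 218
  i=4: 129   i=5: 230   i=6: 156   i=7: 110
  i=8: 127
Match at i=8, j=7: x = 8·16 + 7 = 135.

135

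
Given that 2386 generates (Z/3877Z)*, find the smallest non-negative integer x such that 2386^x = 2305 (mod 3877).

741

Baby-step giant-step with m = ceil(sqrt(3876)) = 63.
Baby table (2386^j mod 3877 for j=0..62):
  0:1  1:2386  2:1560  3:240  4:2721  5:2208  6:3322  7:1704
  8:2648  9:2495  10:1875  11:3569  12:1742  13:268  14:3620  15:3241
  16:2288  17:352  18:2440  19:2463  20:3063  21:173  22:1816  23:2367
  24:2750  25:1616  26:2038  27:910  28:140  29:618  30:1288  31:2584
  32:994  33:2837  34:3717  35:2063  36:2405  37:370  38:2741  39:3404
  40:3506  41:2627  42:2790  43:131  44:2406  45:2756  46:424  47:3644
  48:2350  49:958  50:2235  51:1835  52:1177  53:1374  54:2299  55:3336
  56:215  57:1226  58:1978  59:1199  60:3465  61:1726  62:862
Giant step factor: 2386^(-63) ≡ 3407 (mod 3877).
Scan 2305·3407^i mod 3877 for i = 0, 1, …:
  i=0: 2305   i=1: 2210   i=2: 336   i=3: 1037
  i=4: 1112   i=5: 755   i=6: 1834   i=7: 2591
  i=8: 3485   i=9: 2021   i=10: 3872   i=11: 2350
Match at i=11, j=48: x = 11·63 + 48 = 741.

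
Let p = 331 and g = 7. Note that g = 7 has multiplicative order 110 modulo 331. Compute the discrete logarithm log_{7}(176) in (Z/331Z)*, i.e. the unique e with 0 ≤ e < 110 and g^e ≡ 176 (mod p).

81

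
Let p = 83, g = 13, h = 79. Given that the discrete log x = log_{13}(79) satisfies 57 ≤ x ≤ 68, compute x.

57

Compute 13^57 mod 83 = 79, then multiply by 13 repeatedly:
  13^57=79
Found 79 at exponent 57.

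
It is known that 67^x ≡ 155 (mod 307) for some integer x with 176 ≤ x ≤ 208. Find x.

186

Compute 67^176 mod 307 = 87, then multiply by 67 repeatedly:
  67^176=87  67^177=303  67^178=39  67^179=157  67^180=81
  67^181=208  67^182=121  67^183=125  67^184=86  67^185=236
  67^186=155
Found 155 at exponent 186.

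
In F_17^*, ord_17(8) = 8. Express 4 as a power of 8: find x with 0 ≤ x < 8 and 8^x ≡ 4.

6

Successive powers of 8 modulo 17:
  8^0=1  8^1=8  8^2=13  8^3=2  8^4=16  8^5=9
  8^6=4
So 8^6 ≡ 4 (mod 17), giving x = 6.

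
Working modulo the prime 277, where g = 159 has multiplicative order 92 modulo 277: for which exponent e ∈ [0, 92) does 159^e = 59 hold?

Baby-step giant-step with m = ceil(sqrt(92)) = 10.
Baby table (159^j mod 277 for j=0..9):
  0:1  1:159  2:74  3:132  4:213  5:73  6:250  7:139
  8:218  9:37
Giant step factor: 159^(-10) ≡ 21 (mod 277).
Scan 59·21^i mod 277 for i = 0, 1, …:
  i=0: 59   i=1: 131   i=2: 258   i=3: 155
  i=4: 208   i=5: 213
Match at i=5, j=4: e = 5·10 + 4 = 54.

54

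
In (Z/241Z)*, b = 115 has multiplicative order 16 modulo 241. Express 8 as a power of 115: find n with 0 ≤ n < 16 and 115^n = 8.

14

Successive powers of 115 modulo 241:
  115^0=1  115^1=115  115^2=211  115^3=165  115^4=177  115^5=111
  115^6=233  115^7=44  115^8=240  115^9=126  115^10=30  115^11=76
  115^12=64  115^13=130  115^14=8
So 115^14 ≡ 8 (mod 241), giving n = 14.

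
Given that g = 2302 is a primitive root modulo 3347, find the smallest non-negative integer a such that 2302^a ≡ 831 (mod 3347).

2452

Baby-step giant-step with m = ceil(sqrt(3346)) = 58.
Baby table (2302^j mod 3347 for j=0..57):
  0:1  1:2302  2:903  3:219  4:2088  5:284  6:1103  7:2080
  8:1950  9:573  10:328  11:1981  12:1648  13:1545  14:2076  15:2783
  16:308  17:2799  18:323  19:512  20:480  21:450  22:1677  23:1363
  24:1487  25:2440  26:614  27:994  28:2187  29:586  30:131  31:332
  32:1148  33:1913  34:2421  35:387  36:572  37:1373  38:1078  39:1429
  40:2804  41:1792  42:1680  43:1575  44:849  45:3097  46:184  47:1846
  48:2149  49:132  50:2634  51:2051  52:2132  53:1162  54:671  55:1675
  56:106  57:3028
Giant step factor: 2302^(-58) ≡ 2807 (mod 3347).
Scan 831·2807^i mod 3347 for i = 0, 1, …:
  i=0: 831   i=1: 3105   i=2: 147   i=3: 948
  i=4: 171   i=5: 1376   i=6: 3341   i=7: 3240
  i=8: 881   i=9: 2881     …   i=41: 768
  i=42: 308
Match at i=42, j=16: a = 42·58 + 16 = 2452.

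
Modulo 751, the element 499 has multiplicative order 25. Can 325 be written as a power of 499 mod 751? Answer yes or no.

yes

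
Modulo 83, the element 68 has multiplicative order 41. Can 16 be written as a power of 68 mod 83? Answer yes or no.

16 ∈ ⟨68⟩ iff 16^41 ≡ 1 (mod 83), since |⟨68⟩| = 41.
16^41 mod 83 = 1.
Since 1 = 1, 16 lies in the subgroup.

yes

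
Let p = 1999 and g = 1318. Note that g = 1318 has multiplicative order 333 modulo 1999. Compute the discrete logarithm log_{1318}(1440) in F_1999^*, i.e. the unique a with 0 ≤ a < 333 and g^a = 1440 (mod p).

258

Baby-step giant-step with m = ceil(sqrt(333)) = 19.
Baby table (1318^j mod 1999 for j=0..18):
  0:1  1:1318  2:1992  3:769  4:49  5:614  6:1656  7:1699
  8:402  9:101  10:1184  11:1292  12:1707  13:951  14:45  15:1339
  16:1684  17:622  18:206
Giant step factor: 1318^(-19) ≡ 1926 (mod 1999).
Scan 1440·1926^i mod 1999 for i = 0, 1, …:
  i=0: 1440   i=1: 827   i=2: 1598   i=3: 1287
  i=4: 2   i=5: 1853   i=6: 663   i=7: 1576
  i=8: 894   i=9: 705   i=10: 509   i=11: 824
  i=12: 1817   i=13: 1292
Match at i=13, j=11: a = 13·19 + 11 = 258.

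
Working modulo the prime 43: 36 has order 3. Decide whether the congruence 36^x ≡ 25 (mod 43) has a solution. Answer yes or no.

no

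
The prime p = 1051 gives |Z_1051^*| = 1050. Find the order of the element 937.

The order of 937 must divide p − 1 = 1050 = 2 · 3 · 5^2 · 7.
Divisors: 1, 2, 3, 5, 6, 7, 10, 14, 15, 21, 25, 30, 35, 42, 50, 70, 75, 105, 150, 175, 210, 350, 525, 1050.
Check each in increasing order: 937^1 ≡ 937;  937^2 ≡ 384;  937^3 ≡ 366;  937^5 ≡ 761;  937^6 ≡ 479;  937^7 ≡ 46;  937^10 ≡ 20;  937^14 ≡ 14;  937^15 ≡ 506;  937^21 ≡ 644;  937^25 ≡ 661;  937^30 ≡ 643;  937^35 ≡ 608;  937^42 ≡ 642;  937^50 ≡ 756;  937^70 ≡ 763;  937^75 ≡ 491;  937^105 ≡ 413;  937^150 ≡ 402;  937^175 ≡ 870;  937^210 ≡ 307;  937^350 ≡ 180;  937^525 ≡ 1.
Smallest exponent giving 1 is 525.

525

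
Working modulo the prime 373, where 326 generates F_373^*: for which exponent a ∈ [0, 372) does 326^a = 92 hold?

197

Baby-step giant-step with m = ceil(sqrt(372)) = 20.
Baby table (326^j mod 373 for j=0..19):
  0:1  1:326  2:344  3:244  4:95  5:11  6:229  7:54
  8:73  9:299  10:121  11:281  12:221  13:57  14:305  15:212
  16:107  17:193  18:254  19:371
Giant step factor: 326^(-20) ≡ 250 (mod 373).
Scan 92·250^i mod 373 for i = 0, 1, …:
  i=0: 92   i=1: 247   i=2: 205   i=3: 149
  i=4: 323   i=5: 182   i=6: 367   i=7: 365
  i=8: 238   i=9: 193
Match at i=9, j=17: a = 9·20 + 17 = 197.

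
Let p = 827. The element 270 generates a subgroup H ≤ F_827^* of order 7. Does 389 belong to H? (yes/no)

yes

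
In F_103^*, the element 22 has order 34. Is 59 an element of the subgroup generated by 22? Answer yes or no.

59 ∈ ⟨22⟩ iff 59^34 ≡ 1 (mod 103), since |⟨22⟩| = 34.
59^34 mod 103 = 46.
Since 46 ≠ 1, 59 does not lie in the subgroup.

no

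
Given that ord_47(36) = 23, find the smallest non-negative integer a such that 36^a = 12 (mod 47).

Successive powers of 36 modulo 47:
  36^0=1  36^1=36  36^2=27  36^3=32  36^4=24  36^5=18
  36^6=37  36^7=16  36^8=12
So 36^8 ≡ 12 (mod 47), giving a = 8.

8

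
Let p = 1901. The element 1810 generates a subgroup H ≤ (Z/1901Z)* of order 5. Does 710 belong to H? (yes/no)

⟨1810⟩ has order 5; its elements mod 1901 are {1, 188, 677, 1126, 1810}.
710 is not in this set.

no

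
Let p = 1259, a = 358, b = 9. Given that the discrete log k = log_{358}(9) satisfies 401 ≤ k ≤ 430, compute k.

Compute 358^401 mod 1259 = 372, then multiply by 358 repeatedly:
  358^401=372  358^402=981  358^403=1196  358^404=108  358^405=894
  358^406=266  358^407=803  358^408=422  358^409=1255  358^410=1086
  358^411=1016  358^412=1136  358^413=31  358^414=1026  358^415=939
  358^416=9
Found 9 at exponent 416.

416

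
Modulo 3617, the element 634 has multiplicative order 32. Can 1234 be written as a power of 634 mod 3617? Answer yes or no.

1234 ∈ ⟨634⟩ iff 1234^32 ≡ 1 (mod 3617), since |⟨634⟩| = 32.
1234^32 mod 3617 = 1.
Since 1 = 1, 1234 lies in the subgroup.

yes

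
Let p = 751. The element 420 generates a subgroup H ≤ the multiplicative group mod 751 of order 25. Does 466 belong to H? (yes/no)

yes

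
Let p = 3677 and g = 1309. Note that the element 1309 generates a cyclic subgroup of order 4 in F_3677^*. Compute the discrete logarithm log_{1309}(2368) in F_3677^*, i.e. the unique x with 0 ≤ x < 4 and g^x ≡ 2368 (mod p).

Successive powers of 1309 modulo 3677:
  1309^0=1  1309^1=1309  1309^2=3676  1309^3=2368
So 1309^3 ≡ 2368 (mod 3677), giving x = 3.

3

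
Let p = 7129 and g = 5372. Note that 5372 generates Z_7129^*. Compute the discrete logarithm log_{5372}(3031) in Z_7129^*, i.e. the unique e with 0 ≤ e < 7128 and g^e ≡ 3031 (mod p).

6464

Baby-step giant-step with m = ceil(sqrt(7128)) = 85.
Baby table (5372^j mod 7129 for j=0..84):
  0:1  1:5372  2:192  3:4848  4:1219  5:4046  6:5920  7:6900
  8:3129  9:5935  10:1932  11:6009  12:236  13:5959  14:2538  15:3488
  16:2524  17:6699  18:6965  19:2988  20:4157  21:3376  22:6825  23:6582
  24:5793  25:1911  26:132  27:3333  28:3957  29:5455  30:4070  31:6526
  32:4379  33:5417  34:6675  35:6359  36:5509  37:1869  38:2636  39:2398
  40:7082  41:4160  42:5234  43:272  44:6868  45:2321  46:6920  47:3634
  48:2646  49:6215  50:1873  51:2737  52:3166  53:5087  54:1907  55:31
  56:2565  57:5952  58:579  59:2144  60:4233  61:5295  62:30  63:4322
  64:5760  65:2860  66:925  67:187  68:6504  69:259  70:1193  71:6954
  72:928  73:2045  74:7080  75:545  76:4850  77:4834  78:4430  79:1358
  80:2209  81:4092  82:3517  83:1474  84:5138
Giant step factor: 5372^(-85) ≡ 2680 (mod 7129).
Scan 3031·2680^i mod 7129 for i = 0, 1, …:
  i=0: 3031   i=1: 3149   i=2: 5713   i=3: 4877
  i=4: 2903   i=5: 2301   i=6: 95   i=7: 5085
  i=8: 4281   i=9: 2519     …   i=75: 184
  i=76: 1219
Match at i=76, j=4: e = 76·85 + 4 = 6464.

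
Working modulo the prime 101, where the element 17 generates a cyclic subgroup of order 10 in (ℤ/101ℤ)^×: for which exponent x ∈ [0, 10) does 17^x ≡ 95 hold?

Successive powers of 17 modulo 101:
  17^0=1  17^1=17  17^2=87  17^3=65  17^4=95
So 17^4 ≡ 95 (mod 101), giving x = 4.

4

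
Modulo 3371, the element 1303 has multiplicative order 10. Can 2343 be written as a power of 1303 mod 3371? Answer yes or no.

no

2343 ∈ ⟨1303⟩ iff 2343^10 ≡ 1 (mod 3371), since |⟨1303⟩| = 10.
2343^10 mod 3371 = 3299.
Since 3299 ≠ 1, 2343 does not lie in the subgroup.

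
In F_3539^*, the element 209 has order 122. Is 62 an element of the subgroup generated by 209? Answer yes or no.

62 ∈ ⟨209⟩ iff 62^122 ≡ 1 (mod 3539), since |⟨209⟩| = 122.
62^122 mod 3539 = 1582.
Since 1582 ≠ 1, 62 does not lie in the subgroup.

no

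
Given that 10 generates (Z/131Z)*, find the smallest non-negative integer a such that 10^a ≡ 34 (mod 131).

12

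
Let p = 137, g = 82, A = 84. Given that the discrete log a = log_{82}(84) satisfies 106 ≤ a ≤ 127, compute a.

127

Compute 82^106 mod 137 = 93, then multiply by 82 repeatedly:
  82^106=93  82^107=91  82^108=64  82^109=42  82^110=19
  82^111=51  82^112=72  82^113=13  82^114=107  82^115=6
  82^116=81  82^117=66  82^118=69  82^119=41  82^120=74
  82^121=40  82^122=129  82^123=29  82^124=49  82^125=45
  82^126=128  82^127=84
Found 84 at exponent 127.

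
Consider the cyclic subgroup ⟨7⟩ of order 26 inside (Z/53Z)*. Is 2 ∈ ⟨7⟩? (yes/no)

no

2 ∈ ⟨7⟩ iff 2^26 ≡ 1 (mod 53), since |⟨7⟩| = 26.
2^26 mod 53 = 52.
Since 52 ≠ 1, 2 does not lie in the subgroup.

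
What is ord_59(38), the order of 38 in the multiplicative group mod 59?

58

The order of 38 must divide p − 1 = 58 = 2 · 29.
Divisors: 1, 2, 29, 58.
Check each in increasing order: 38^1 ≡ 38;  38^2 ≡ 28;  38^29 ≡ 58;  38^58 ≡ 1.
Smallest exponent giving 1 is 58.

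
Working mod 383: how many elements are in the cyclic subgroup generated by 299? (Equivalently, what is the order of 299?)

The order of 299 must divide p − 1 = 382 = 2 · 191.
Divisors: 1, 2, 191, 382.
Check each in increasing order: 299^1 ≡ 299;  299^2 ≡ 162;  299^191 ≡ 382;  299^382 ≡ 1.
Smallest exponent giving 1 is 382.

382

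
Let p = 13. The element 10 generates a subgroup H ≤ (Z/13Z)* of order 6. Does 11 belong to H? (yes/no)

⟨10⟩ has order 6; its elements mod 13 are {1, 3, 4, 9, 10, 12}.
11 is not in this set.

no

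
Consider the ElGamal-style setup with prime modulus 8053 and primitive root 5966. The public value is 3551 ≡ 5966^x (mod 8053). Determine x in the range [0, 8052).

7624

Baby-step giant-step with m = ceil(sqrt(8052)) = 90.
Baby table (5966^j mod 8053 for j=0..89):
  0:1  1:5966  2:6949  3:890  4:2813  5:7959  6:2906  7:7140
  8:4923  9:1327  10:783  11:638  12:5292  13:4312  14:4110  15:6928
  16:4452  17:1838  18:5375  19:204  20:1061  21:268  22:4394  23:2089
  24:4983  25:4955  26:7020  27:5720  28:4959  29:6725  30:1304  31:466
  32:1871  33:928  34:4037  35:6272  36:4514  37:1292  38:1351  39:7066
  40:6354  41:2493  42:7400  43:1854  44:4195  45:6699  46:7248  47:5011
  48:2890  49:267  50:6481  51:3193  52:4093  53:2142  54:7114  55:2814
  56:5872  57:1802  58:8030  59:7736  60:1233  61:3689  62:7778  63:2162
  64:5639  65:4893  66:7566  67:1691  68:6150  69:1432  70:7132  71:5513
  72:2106  73:1716  74:2293  75:6044  76:5223  77:3361  78:7809  79:1889
  80:3627  81:271  82:6186  83:6830  84:7653  85:5341  86:6738  87:6385
  88:2220  89:5388
Giant step factor: 5966^(-90) ≡ 1155 (mod 8053).
Scan 3551·1155^i mod 8053 for i = 0, 1, …:
  i=0: 3551   i=1: 2428   i=2: 1896   i=3: 7517
  i=4: 1001   i=5: 4576   i=6: 2512   i=7: 2280
  i=8: 69   i=9: 7218     …   i=83: 6015
  i=84: 5639
Match at i=84, j=64: x = 84·90 + 64 = 7624.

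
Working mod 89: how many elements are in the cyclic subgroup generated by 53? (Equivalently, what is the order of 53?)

44

The order of 53 must divide p − 1 = 88 = 2^3 · 11.
Divisors: 1, 2, 4, 8, 11, 22, 44, 88.
Check each in increasing order: 53^1 ≡ 53;  53^2 ≡ 50;  53^4 ≡ 8;  53^8 ≡ 64;  53^11 ≡ 55;  53^22 ≡ 88;  53^44 ≡ 1.
Smallest exponent giving 1 is 44.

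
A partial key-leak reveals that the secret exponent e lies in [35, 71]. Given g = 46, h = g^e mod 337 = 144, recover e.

Compute 46^35 mod 337 = 138, then multiply by 46 repeatedly:
  46^35=138  46^36=282  46^37=166  46^38=222  46^39=102
  46^40=311  46^41=152  46^42=252  46^43=134  46^44=98
  46^45=127  46^46=113  46^47=143  46^48=175  46^49=299
  46^50=274  46^51=135  46^52=144
Found 144 at exponent 52.

52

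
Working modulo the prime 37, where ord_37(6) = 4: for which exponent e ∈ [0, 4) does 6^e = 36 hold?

2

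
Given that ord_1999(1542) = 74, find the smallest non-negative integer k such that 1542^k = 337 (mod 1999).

71

Baby-step giant-step with m = ceil(sqrt(74)) = 9.
Baby table (1542^j mod 1999 for j=0..8):
  0:1  1:1542  2:953  3:261  4:663  5:857  6:155  7:1129
  8:1788
Giant step factor: 1542^(-9) ≡ 1898 (mod 1999).
Scan 337·1898^i mod 1999 for i = 0, 1, …:
  i=0: 337   i=1: 1945   i=2: 1456   i=3: 870
  i=4: 86   i=5: 1309   i=6: 1724   i=7: 1788
Match at i=7, j=8: k = 7·9 + 8 = 71.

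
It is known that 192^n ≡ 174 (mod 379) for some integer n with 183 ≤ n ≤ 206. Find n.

201

Compute 192^183 mod 379 = 343, then multiply by 192 repeatedly:
  192^183=343  192^184=289  192^185=154  192^186=6  192^187=15
  192^188=227  192^189=378  192^190=187  192^191=278  192^192=316
  192^193=32  192^194=80  192^195=200  192^196=121  192^197=113
  192^198=93  192^199=43  192^200=297  192^201=174
Found 174 at exponent 201.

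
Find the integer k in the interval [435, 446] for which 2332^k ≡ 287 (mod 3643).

Compute 2332^435 mod 3643 = 2467, then multiply by 2332 repeatedly:
  2332^435=2467  2332^436=747  2332^437=650  2332^438=312  2332^439=2627
  2332^440=2281  2332^441=512  2332^442=2723  2332^443=287
Found 287 at exponent 443.

443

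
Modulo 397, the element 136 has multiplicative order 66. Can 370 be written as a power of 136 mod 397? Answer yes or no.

370 ∈ ⟨136⟩ iff 370^66 ≡ 1 (mod 397), since |⟨136⟩| = 66.
370^66 mod 397 = 1.
Since 1 = 1, 370 lies in the subgroup.

yes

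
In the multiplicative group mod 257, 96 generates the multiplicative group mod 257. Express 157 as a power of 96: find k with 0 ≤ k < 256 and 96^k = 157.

Baby-step giant-step with m = ceil(sqrt(256)) = 16.
Baby table (96^j mod 257 for j=0..15):
  0:1  1:96  2:221  3:142  4:11  5:28  6:118  7:20
  8:121  9:51  10:13  11:220  12:46  13:47  14:143  15:107
Giant step factor: 96^(-16) ≡ 32 (mod 257).
Scan 157·32^i mod 257 for i = 0, 1, …:
  i=0: 157   i=1: 141   i=2: 143
Match at i=2, j=14: k = 2·16 + 14 = 46.

46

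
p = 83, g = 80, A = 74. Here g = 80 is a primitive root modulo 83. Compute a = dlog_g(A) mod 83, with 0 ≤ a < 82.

43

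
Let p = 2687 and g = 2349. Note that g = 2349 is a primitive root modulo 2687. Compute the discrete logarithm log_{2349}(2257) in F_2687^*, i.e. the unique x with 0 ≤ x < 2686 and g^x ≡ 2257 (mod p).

Baby-step giant-step with m = ceil(sqrt(2686)) = 52.
Baby table (2349^j mod 2687 for j=0..51):
  0:1  1:2349  2:1390  3:405  4:147  5:1367  6:118  7:421
  8:113  9:2111  10:1224  11:86  12:489  13:1312  14:2586  15:1894
  16:2021  17:2087  18:1275  19:1657  20:1517  21:471  22:2022  23:1749
  24:2665  25:2062  26:1664  27:1838  28:2140  29:2170  30:91  31:1486
  32:201  33:1924  34:2629  35:795  36:2677  37:693  38:2222  39:1324
  40:1217  41:2452  42:1507  43:1164  44:1557  45:386  46:1195  47:1827
  48:484  49:315  50:1010  51:2556
Giant step factor: 2349^(-52) ≡ 257 (mod 2687).
Scan 2257·257^i mod 2687 for i = 0, 1, …:
  i=0: 2257   i=1: 2344   i=2: 520   i=3: 1977
  i=4: 246   i=5: 1421   i=6: 2452
Match at i=6, j=41: x = 6·52 + 41 = 353.

353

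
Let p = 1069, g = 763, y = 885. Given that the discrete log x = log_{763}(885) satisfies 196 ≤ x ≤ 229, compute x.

Compute 763^196 mod 1069 = 504, then multiply by 763 repeatedly:
  763^196=504  763^197=781  763^198=470  763^199=495  763^200=328
  763^201=118  763^202=238  763^203=933  763^204=994  763^205=501
  763^206=630  763^207=709  763^208=53  763^209=886  763^210=410
  763^211=682  763^212=832  763^213=899  763^214=708  763^215=359
  763^216=253  763^217=619  763^218=868  763^219=573  763^220=1047
  763^221=318  763^222=1040  763^223=322  763^224=885
Found 885 at exponent 224.

224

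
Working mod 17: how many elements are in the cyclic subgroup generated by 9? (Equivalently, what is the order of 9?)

The order of 9 must divide p − 1 = 16 = 2^4.
Divisors: 1, 2, 4, 8, 16.
Check each in increasing order: 9^1 ≡ 9;  9^2 ≡ 13;  9^4 ≡ 16;  9^8 ≡ 1.
Smallest exponent giving 1 is 8.

8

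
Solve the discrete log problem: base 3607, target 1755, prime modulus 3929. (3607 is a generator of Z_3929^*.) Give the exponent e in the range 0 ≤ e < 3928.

489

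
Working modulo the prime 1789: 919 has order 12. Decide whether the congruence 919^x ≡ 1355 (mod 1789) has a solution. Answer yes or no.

⟨919⟩ has order 12; its elements mod 1789 are {1, 146, 152, 153, 724, 870, 919, 1065, 1636, 1637, 1643, 1788}.
1355 is not in this set.

no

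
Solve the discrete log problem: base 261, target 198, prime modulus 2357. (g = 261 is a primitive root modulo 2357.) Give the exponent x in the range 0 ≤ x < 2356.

Baby-step giant-step with m = ceil(sqrt(2356)) = 49.
Baby table (261^j mod 2357 for j=0..48):
  0:1  1:261  2:2125  3:730  4:1970  5:344  6:218  7:330
  8:1278  9:1221  10:486  11:1925  12:384  13:1230  14:478  15:2194
  16:2240  17:104  18:1217  19:1799  20:496  21:2178  22:421  23:1459
  24:1322  25:920  26:2063  27:1047  28:2212  29:2224  30:642  31:215
  32:1904  33:1974  34:1388  35:1647  36:893  37:2087  38:240  39:1358
  40:888  41:782  42:1400  43:65  44:466  45:1419  46:310  47:772
  48:1147
Giant step factor: 261^(-49) ≡ 926 (mod 2357).
Scan 198·926^i mod 2357 for i = 0, 1, …:
  i=0: 198   i=1: 1859   i=2: 824   i=3: 1713
  i=4: 2334   i=5: 2272   i=6: 1428   i=7: 51
  i=8: 86   i=9: 1855     …   i=21: 1190
  i=22: 1221
Match at i=22, j=9: x = 22·49 + 9 = 1087.

1087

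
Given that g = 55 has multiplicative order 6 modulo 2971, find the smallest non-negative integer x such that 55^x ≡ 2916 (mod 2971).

4

Successive powers of 55 modulo 2971:
  55^0=1  55^1=55  55^2=54  55^3=2970  55^4=2916
So 55^4 ≡ 2916 (mod 2971), giving x = 4.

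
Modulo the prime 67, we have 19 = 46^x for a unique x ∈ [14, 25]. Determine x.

Compute 46^14 mod 67 = 19, then multiply by 46 repeatedly:
  46^14=19
Found 19 at exponent 14.

14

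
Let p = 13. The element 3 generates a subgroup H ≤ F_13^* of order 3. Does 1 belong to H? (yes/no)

yes

⟨3⟩ has order 3; its elements mod 13 are {1, 3, 9}.
1 is in this set.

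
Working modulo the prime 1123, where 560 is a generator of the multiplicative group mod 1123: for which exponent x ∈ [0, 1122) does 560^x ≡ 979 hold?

65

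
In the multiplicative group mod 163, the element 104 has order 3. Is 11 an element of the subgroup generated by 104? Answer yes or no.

no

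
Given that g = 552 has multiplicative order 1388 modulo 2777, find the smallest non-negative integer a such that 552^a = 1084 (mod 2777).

Baby-step giant-step with m = ceil(sqrt(1388)) = 38.
Baby table (552^j mod 2777 for j=0..37):
  0:1  1:552  2:2011  3:2049  4:809  5:2248  6:2354  7:2549
  8:1886  9:2474  10:2141  11:1607  12:1201  13:2026  14:1998  15:427
  16:2436  17:604  18:168  19:1095  20:1831  21:2661  22:2616  23:2769
  24:1138  25:574  26:270  27:1859  28:1455  29:607  30:1824  31:1574
  32:2424  33:2311  34:1029  35:1500  36:454  37:678
Giant step factor: 552^(-38) ≡ 2199 (mod 2777).
Scan 1084·2199^i mod 2777 for i = 0, 1, …:
  i=0: 1084   i=1: 1050   i=2: 1263   i=3: 337
  i=4: 2381   i=5: 1174   i=6: 1793   i=7: 2244
  i=8: 2604   i=9: 22     …   i=35: 2245
  i=36: 2026
Match at i=36, j=13: a = 36·38 + 13 = 1381.

1381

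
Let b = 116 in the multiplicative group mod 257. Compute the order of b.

The order of 116 must divide p − 1 = 256 = 2^8.
Divisors: 1, 2, 4, 8, 16, 32, 64, 128, 256.
Check each in increasing order: 116^1 ≡ 116;  116^2 ≡ 92;  116^4 ≡ 240;  116^8 ≡ 32;  116^16 ≡ 253;  116^32 ≡ 16;  116^64 ≡ 256;  116^128 ≡ 1.
Smallest exponent giving 1 is 128.

128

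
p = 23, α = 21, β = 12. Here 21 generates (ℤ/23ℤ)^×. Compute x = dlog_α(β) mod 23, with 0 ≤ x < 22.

10

Successive powers of 21 modulo 23:
  21^0=1  21^1=21  21^2=4  21^3=15  21^4=16  21^5=14
  21^6=18  21^7=10  21^8=3  21^9=17  21^10=12
So 21^10 ≡ 12 (mod 23), giving x = 10.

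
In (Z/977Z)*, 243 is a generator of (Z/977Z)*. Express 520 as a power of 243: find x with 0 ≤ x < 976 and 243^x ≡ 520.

Baby-step giant-step with m = ceil(sqrt(976)) = 32.
Baby table (243^j mod 977 for j=0..31):
  0:1  1:243  2:429  3:685  4:365  5:765  6:265  7:890
  8:353  9:780  10:2  11:486  12:858  13:393  14:730  15:553
  16:530  17:803  18:706  19:583  20:4  21:972  22:739  23:786
  24:483  25:129  26:83  27:629  28:435  29:189  30:8  31:967
Giant step factor: 243^(-32) ≡ 938 (mod 977).
Scan 520·938^i mod 977 for i = 0, 1, …:
  i=0: 520   i=1: 237   i=2: 527   i=3: 941
  i=4: 427   i=5: 933   i=6: 739
Match at i=6, j=22: x = 6·32 + 22 = 214.

214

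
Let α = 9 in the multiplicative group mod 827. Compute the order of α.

413

The order of 9 must divide p − 1 = 826 = 2 · 7 · 59.
Divisors: 1, 2, 7, 14, 59, 118, 413, 826.
Check each in increasing order: 9^1 ≡ 9;  9^2 ≡ 81;  9^7 ≡ 428;  9^14 ≡ 417;  9^59 ≡ 490;  9^118 ≡ 270;  9^413 ≡ 1.
Smallest exponent giving 1 is 413.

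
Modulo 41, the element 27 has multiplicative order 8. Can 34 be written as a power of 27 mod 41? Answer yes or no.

34 ∈ ⟨27⟩ iff 34^8 ≡ 1 (mod 41), since |⟨27⟩| = 8.
34^8 mod 41 = 37.
Since 37 ≠ 1, 34 does not lie in the subgroup.

no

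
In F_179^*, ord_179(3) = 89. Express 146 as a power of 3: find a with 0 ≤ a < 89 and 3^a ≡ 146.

Baby-step giant-step with m = ceil(sqrt(89)) = 10.
Baby table (3^j mod 179 for j=0..9):
  0:1  1:3  2:9  3:27  4:81  5:64  6:13  7:39
  8:117  9:172
Giant step factor: 3^(-10) ≡ 17 (mod 179).
Scan 146·17^i mod 179 for i = 0, 1, …:
  i=0: 146   i=1: 155   i=2: 129   i=3: 45
  i=4: 49   i=5: 117
Match at i=5, j=8: a = 5·10 + 8 = 58.

58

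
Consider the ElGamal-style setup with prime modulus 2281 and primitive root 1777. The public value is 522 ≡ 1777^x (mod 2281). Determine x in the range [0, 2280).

893

Baby-step giant-step with m = ceil(sqrt(2280)) = 48.
Baby table (1777^j mod 2281 for j=0..47):
  0:1  1:1777  2:825  3:1623  4:887  5:28  6:1855  7:290
  8:2105  9:2026  10:784  11:1758  12:1277  13:1915  14:1984  15:1423
  16:1323  17:1541  18:1157  19:808  20:1067  21:548  22:2090  23:462
  24:2095  25:223  26:1658  27:1495  28:1531  29:1635  30:1682  31:804
  32:802  33:1810  34:160  35:1476  36:1983  37:1927  38:498  39:2199
  40:270  41:780  42:1493  43:258  44:2266  45:717  46:1311  47:746
Giant step factor: 1777^(-48) ≡ 1826 (mod 2281).
Scan 522·1826^i mod 2281 for i = 0, 1, …:
  i=0: 522   i=1: 1995   i=2: 113   i=3: 1048
  i=4: 2170   i=5: 323   i=6: 1300   i=7: 1560
  i=8: 1872   i=9: 1334     …   i=17: 222
  i=18: 1635
Match at i=18, j=29: x = 18·48 + 29 = 893.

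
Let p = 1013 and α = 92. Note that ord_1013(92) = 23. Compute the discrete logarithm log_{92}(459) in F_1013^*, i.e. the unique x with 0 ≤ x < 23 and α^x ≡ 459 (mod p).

Successive powers of 92 modulo 1013:
  92^0=1  92^1=92  92^2=360  92^3=704  92^4=949  92^5=190
  92^6=259  92^7=529  92^8=44  92^9=1009  92^10=645  92^11=586
  92^12=223  92^13=256  92^14=253  92^15=990  92^16=923  92^17=837
  92^18=16  92^19=459
So 92^19 ≡ 459 (mod 1013), giving x = 19.

19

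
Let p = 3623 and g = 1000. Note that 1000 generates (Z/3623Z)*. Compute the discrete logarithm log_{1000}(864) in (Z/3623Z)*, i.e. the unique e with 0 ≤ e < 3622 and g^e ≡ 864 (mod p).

Baby-step giant-step with m = ceil(sqrt(3622)) = 61.
Baby table (1000^j mod 3623 for j=0..60):
  0:1  1:1000  2:52  3:1278  4:2704  5:1242  6:2934  7:2993
  8:402  9:3470  10:2789  11:2913  12:108  13:2933  14:1993  15:350
  16:2192  17:85  18:1671  19:797  20:3563  21:1591  22:503  23:3026
  24:795  25:1563  26:1487  27:1570  28:1241  29:1934  30:2941  31:2747
  32:766  33:1547  34:3602  35:738  36:2531  37:2146  38:1184  39:2902
  40:3600  41:2361  42:2427  43:3213  44:3022  45:418  46:1355  47:3621
  48:1623  49:3519  50:1067  51:1838  52:1139  53:1378  54:1260  55:2819
  56:306  57:1668  58:1420  59:3407  60:1380
Giant step factor: 1000^(-61) ≡ 3104 (mod 3623).
Scan 864·3104^i mod 3623 for i = 0, 1, …:
  i=0: 864   i=1: 836   i=2: 876   i=3: 1854
  i=4: 1492   i=5: 974   i=6: 1714   i=7: 1692
  i=8: 2241   i=9: 3527     …   i=31: 649
  i=32: 108
Match at i=32, j=12: e = 32·61 + 12 = 1964.

1964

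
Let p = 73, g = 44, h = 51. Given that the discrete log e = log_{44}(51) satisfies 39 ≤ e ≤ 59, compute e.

Compute 44^39 mod 73 = 7, then multiply by 44 repeatedly:
  44^39=7  44^40=16  44^41=47  44^42=24  44^43=34
  44^44=36  44^45=51
Found 51 at exponent 45.

45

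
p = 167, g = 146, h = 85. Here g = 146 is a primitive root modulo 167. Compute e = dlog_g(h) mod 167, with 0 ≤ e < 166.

12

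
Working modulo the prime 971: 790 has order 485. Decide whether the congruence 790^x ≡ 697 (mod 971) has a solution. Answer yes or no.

no

697 ∈ ⟨790⟩ iff 697^485 ≡ 1 (mod 971), since |⟨790⟩| = 485.
697^485 mod 971 = 970.
Since 970 ≠ 1, 697 does not lie in the subgroup.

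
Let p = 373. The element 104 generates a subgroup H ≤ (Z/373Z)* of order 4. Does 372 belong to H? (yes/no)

yes

372 ∈ ⟨104⟩ iff 372^4 ≡ 1 (mod 373), since |⟨104⟩| = 4.
372^4 mod 373 = 1.
Since 1 = 1, 372 lies in the subgroup.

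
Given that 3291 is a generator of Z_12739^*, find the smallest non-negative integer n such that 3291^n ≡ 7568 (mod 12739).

6576

Baby-step giant-step with m = ceil(sqrt(12738)) = 113.
Baby table (3291^j mod 12739 for j=0..112):
  0:1  1:3291  2:2531  3:10954  4:10983  5:4510  6:1475  7:666
  8:698  9:4098  10:8656  11:2492  12:9995  13:1447  14:10430  15:6264
  16:3122  17:6868  18:3602  19:6912  20:8277  21:3625  22:6171  23:2795
  24:787  25:4000  26:4613  27:9234  28:6579  29:7928  30:1576  31:1843
  32:1549  33:2159  34:9646  35:12137  36:6102  37:5018  38:4494  39:12514
  40:11126  41:3780  42:6716  43:191  44:4370  45:12078  46:3018  47:8557
  48:7897  49:1467  50:12555  51:5928  52:5639  53:9965  54:4629  55:10934
  56:8858  57:4846  58:11697  59:10308  60:12410  61:76  62:8075  63:1271
  64:4469  65:6673  66:11546  67:10188  68:12399  69:2092  70:5712  71:8167
  72:11046  73:8019  74:8060  75:2862  76:4721  77:7970  78:12408  79:6233
  80:3013  81:4841  82:7981  83:10392  84:8596  85:8856  86:11003  87:6635
  88:1139  89:3183  90:3795  91:5125  92:12678  93:3073  94:11216  95:6973
  96:5204  97:5148  98:11937  99:10330  100:8378  101:4802  102:7022  103:856
  104:1777  105:906  106:720  107:66  108:643  109:1439  110:9580  111:11494
  112:4663
Giant step factor: 3291^(-113) ≡ 1399 (mod 12739).
Scan 7568·1399^i mod 12739 for i = 0, 1, …:
  i=0: 7568   i=1: 1523   i=2: 3264   i=3: 5774
  i=4: 1300   i=5: 9762   i=6: 830   i=7: 1921
  i=8: 12289   i=9: 7400     …   i=57: 1088
  i=58: 6171
Match at i=58, j=22: n = 58·113 + 22 = 6576.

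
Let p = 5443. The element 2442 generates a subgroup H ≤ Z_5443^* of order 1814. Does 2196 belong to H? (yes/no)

yes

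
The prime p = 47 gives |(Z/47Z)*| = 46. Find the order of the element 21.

The order of 21 must divide p − 1 = 46 = 2 · 23.
Divisors: 1, 2, 23, 46.
Check each in increasing order: 21^1 ≡ 21;  21^2 ≡ 18;  21^23 ≡ 1.
Smallest exponent giving 1 is 23.

23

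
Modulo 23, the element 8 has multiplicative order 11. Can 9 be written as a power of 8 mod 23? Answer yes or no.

yes

⟨8⟩ has order 11; its elements mod 23 are {1, 2, 3, 4, 6, 8, 9, 12, 13, 16, 18}.
9 is in this set.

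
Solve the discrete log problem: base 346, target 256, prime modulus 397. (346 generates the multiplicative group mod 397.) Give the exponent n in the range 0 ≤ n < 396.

Baby-step giant-step with m = ceil(sqrt(396)) = 20.
Baby table (346^j mod 397 for j=0..19):
  0:1  1:346  2:219  3:344  4:321  5:303  6:30  7:58
  8:218  9:395  10:102  11:356  12:106  13:152  14:188  15:337
  16:281  17:358  18:4  19:193
Giant step factor: 346^(-20) ≡ 92 (mod 397).
Scan 256·92^i mod 397 for i = 0, 1, …:
  i=0: 256   i=1: 129   i=2: 355   i=3: 106
Match at i=3, j=12: n = 3·20 + 12 = 72.

72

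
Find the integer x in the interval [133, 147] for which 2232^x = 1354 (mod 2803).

145

Compute 2232^133 mod 2803 = 708, then multiply by 2232 repeatedly:
  2232^133=708  2232^134=2167  2232^135=1569  2232^136=1061  2232^137=2420
  2232^138=59  2232^139=2750  2232^140=2233  2232^141=322  2232^142=1136
  2232^143=1640  2232^144=2565  2232^145=1354
Found 1354 at exponent 145.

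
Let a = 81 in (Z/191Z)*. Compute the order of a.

The order of 81 must divide p − 1 = 190 = 2 · 5 · 19.
Divisors: 1, 2, 5, 10, 19, 38, 95, 190.
Check each in increasing order: 81^1 ≡ 81;  81^2 ≡ 67;  81^5 ≡ 136;  81^10 ≡ 160;  81^19 ≡ 184;  81^38 ≡ 49;  81^95 ≡ 1.
Smallest exponent giving 1 is 95.

95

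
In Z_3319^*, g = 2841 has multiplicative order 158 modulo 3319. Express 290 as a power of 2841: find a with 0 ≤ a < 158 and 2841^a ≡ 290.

Baby-step giant-step with m = ceil(sqrt(158)) = 13.
Baby table (2841^j mod 3319 for j=0..12):
  0:1  1:2841  2:2792  3:2981  4:2252  5:2219  6:1398  7:2194
  8:72  9:2093  10:1884  11:2216  12:2832
Giant step factor: 2841^(-13) ≡ 2744 (mod 3319).
Scan 290·2744^i mod 3319 for i = 0, 1, …:
  i=0: 290   i=1: 2519   i=2: 1978   i=3: 1067
  i=4: 490   i=5: 365   i=6: 2541   i=7: 2604
  i=8: 2888   i=9: 2219
Match at i=9, j=5: a = 9·13 + 5 = 122.

122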